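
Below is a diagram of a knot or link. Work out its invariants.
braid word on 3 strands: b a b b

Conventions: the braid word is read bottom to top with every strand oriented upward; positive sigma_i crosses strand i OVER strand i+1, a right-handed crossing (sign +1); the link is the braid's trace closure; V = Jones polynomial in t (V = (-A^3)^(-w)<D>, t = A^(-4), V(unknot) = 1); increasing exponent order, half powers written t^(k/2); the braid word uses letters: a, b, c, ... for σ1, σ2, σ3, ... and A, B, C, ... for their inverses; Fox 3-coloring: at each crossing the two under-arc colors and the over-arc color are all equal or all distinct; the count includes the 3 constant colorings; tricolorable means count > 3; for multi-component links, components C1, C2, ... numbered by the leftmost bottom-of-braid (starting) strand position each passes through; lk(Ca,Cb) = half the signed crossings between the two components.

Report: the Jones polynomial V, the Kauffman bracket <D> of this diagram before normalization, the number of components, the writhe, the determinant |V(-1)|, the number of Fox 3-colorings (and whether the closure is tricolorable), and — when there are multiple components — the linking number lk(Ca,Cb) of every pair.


Jones polynomial: V(t) = t + t^3 - t^4
<D> = -A^-4 + 1 + A^8; writhe +4
components 1, writhe +4 (4 crossings)
3-colorings: 9 of 3^4, det 3 — tricolorable
note: det 3 = |V(-1)|; divisible by 3, so tricolorable


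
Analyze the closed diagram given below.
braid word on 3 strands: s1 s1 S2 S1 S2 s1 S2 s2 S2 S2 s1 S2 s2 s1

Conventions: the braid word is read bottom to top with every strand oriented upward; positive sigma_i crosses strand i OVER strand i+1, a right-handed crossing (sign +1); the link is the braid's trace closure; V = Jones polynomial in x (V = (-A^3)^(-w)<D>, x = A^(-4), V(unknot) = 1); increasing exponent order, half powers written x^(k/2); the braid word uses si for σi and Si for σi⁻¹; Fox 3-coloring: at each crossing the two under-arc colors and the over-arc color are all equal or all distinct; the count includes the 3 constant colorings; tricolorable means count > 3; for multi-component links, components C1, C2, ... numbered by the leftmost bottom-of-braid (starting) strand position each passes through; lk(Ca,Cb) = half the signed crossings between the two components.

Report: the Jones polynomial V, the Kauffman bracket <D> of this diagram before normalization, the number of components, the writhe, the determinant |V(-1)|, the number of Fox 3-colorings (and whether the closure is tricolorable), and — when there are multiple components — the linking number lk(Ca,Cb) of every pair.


V(x) = -x^-3 + x^-2 - x^-1 + 3 - x + x^2 - x^3
bracket: -A^-12 + A^-8 - A^-4 + 3 - A^4 + A^8 - A^12, w = 0
1 component, writhe 0, over 14 crossings
det 9, colorings 27 of 3^14 — tricolorable
observation: w = 0 (over 14 crossings) is diagram-only; (-A^3)^(0) removes it from V


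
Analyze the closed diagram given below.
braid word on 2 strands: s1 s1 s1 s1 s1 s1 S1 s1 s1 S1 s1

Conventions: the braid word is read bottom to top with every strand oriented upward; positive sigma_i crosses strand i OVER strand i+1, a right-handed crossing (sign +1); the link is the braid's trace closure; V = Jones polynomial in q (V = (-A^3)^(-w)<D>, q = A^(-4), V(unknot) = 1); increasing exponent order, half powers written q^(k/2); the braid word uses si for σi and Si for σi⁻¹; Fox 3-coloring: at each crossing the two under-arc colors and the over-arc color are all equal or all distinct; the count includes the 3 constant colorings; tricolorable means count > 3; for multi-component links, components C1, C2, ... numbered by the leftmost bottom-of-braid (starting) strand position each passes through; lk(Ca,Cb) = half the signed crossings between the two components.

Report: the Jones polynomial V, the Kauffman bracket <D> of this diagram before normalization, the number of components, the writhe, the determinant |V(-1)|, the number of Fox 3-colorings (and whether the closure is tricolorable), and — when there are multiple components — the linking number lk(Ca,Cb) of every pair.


V = q^3 + q^5 - q^6 + q^7 - q^8 + q^9 - q^10
<D> = A^-19 - A^-15 + A^-11 - A^-7 + A^-3 - A - A^9 (w = +7)
1 component over 11 crossings, w = +7
3 Fox colorings among 3^11, |V(-1)| = 7: not tricolorable
why: inverse pairs cancel, leaving σ1 σ1 σ1 σ1 σ1 σ1 σ1


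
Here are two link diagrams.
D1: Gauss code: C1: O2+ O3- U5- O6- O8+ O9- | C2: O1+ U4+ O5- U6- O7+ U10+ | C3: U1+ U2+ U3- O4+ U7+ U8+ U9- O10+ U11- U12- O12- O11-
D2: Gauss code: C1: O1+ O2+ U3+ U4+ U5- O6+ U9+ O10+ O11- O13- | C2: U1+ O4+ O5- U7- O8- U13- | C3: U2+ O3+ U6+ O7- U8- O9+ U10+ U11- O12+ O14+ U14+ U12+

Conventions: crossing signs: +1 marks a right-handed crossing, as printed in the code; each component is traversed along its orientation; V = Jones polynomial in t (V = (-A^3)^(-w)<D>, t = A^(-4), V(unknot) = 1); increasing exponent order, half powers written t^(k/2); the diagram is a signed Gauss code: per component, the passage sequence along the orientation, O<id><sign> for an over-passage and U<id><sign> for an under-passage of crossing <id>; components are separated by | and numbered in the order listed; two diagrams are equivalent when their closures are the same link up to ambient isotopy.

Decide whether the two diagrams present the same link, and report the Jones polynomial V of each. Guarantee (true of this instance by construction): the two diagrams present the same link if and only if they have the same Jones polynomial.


equivalent: yes
V(D1) = t^-1 + 2t - t^2 + 2t^3 - t^4 + t^5  (w 0, c 12, <D> = A^-20 - A^-16 + 2A^-12 - A^-8 + 2A^-4 + A^4)
V(D2) = t^-1 + 2t - t^2 + 2t^3 - t^4 + t^5  [14 crossings, <D> = A^-8 - A^-4 + 2 - A^4 + 2A^8 + A^16, w = +4]
key observation: one V(t) for all 2 diagrams — one class (guaranteed)


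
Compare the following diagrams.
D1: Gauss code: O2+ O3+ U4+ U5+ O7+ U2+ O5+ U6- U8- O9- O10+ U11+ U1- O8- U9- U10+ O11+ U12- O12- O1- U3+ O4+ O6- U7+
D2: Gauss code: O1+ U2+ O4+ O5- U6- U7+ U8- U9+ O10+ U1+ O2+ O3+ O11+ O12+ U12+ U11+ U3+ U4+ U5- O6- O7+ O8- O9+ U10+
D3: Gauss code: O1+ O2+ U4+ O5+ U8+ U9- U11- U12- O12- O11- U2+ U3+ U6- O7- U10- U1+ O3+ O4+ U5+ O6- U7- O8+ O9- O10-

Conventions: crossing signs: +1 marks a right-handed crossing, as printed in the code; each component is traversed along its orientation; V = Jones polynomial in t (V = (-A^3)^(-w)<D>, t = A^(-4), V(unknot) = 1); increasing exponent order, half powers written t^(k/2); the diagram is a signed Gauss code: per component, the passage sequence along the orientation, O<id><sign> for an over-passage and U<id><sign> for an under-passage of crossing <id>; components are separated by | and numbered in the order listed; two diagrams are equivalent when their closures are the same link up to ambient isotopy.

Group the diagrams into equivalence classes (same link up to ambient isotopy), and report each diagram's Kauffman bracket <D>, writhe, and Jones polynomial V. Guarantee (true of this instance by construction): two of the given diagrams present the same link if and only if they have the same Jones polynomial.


classes: {D1} | {D2} | {D3}
V(D1) = t - t^2 + 2t^3 - t^4 + t^5 - t^6  [12 crossings, <D> = -A^-18 + A^-14 - A^-10 + 2A^-6 - A^-2 + A^2, w = +2]
D2 (bracket -A^2 + A^6 + A^14; 12 crossings at w = +6): V = t + t^3 - t^4
V(D3) = 1  (w 0, c 12, <D> = 1)
insight: comparing 3 Jones polynomials yields 3 groups


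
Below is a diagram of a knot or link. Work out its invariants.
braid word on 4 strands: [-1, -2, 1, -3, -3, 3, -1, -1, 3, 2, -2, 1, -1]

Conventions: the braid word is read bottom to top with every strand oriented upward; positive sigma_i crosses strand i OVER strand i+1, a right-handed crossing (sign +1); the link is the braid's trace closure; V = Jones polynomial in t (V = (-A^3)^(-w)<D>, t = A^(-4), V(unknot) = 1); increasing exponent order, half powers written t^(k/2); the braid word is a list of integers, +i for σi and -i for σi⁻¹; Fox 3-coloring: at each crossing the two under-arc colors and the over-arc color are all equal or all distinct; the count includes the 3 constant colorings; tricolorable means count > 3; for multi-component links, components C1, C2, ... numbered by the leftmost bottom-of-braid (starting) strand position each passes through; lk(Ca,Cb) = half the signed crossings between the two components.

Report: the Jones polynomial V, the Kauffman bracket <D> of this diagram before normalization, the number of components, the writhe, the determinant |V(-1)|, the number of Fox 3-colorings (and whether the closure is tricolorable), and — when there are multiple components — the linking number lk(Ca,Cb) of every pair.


Jones polynomial: V(t) = t^-3 + t^-2 + t^-1 + 1
<D> = -A^-9 - A^-5 - A^-1 - A^3; writhe -3
components 3, writhe -3 (13 crossings)
linking number lk(C1,C2) = -1
lk(C1,C3): 0
lk(C2,C3) = 0
3-colorings: 9 of 3^13, det 0 — tricolorable
note: the span of V is 3, within the link bound 13 + 3 - 1


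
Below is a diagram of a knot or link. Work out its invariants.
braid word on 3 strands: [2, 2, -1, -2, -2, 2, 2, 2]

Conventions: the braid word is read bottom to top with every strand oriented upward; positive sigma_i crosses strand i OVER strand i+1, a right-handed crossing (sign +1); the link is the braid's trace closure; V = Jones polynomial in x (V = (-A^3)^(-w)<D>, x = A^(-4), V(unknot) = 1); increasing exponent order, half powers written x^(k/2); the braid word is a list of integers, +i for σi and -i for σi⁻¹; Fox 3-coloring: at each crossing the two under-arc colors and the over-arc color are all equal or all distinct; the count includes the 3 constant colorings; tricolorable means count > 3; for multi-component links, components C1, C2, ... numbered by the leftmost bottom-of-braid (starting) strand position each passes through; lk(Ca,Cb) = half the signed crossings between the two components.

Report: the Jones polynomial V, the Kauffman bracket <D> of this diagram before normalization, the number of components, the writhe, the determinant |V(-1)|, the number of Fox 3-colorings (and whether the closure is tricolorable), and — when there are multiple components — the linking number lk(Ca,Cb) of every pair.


V = x + x^3 - x^4
<D> = -A^-10 + A^-6 + A^2 (w = +2)
1 component over 8 crossings, w = +2
9 Fox colorings among 3^8, |V(-1)| = 3: tricolorable
why: det 3 = |V(-1)|; divisible by 3, so tricolorable


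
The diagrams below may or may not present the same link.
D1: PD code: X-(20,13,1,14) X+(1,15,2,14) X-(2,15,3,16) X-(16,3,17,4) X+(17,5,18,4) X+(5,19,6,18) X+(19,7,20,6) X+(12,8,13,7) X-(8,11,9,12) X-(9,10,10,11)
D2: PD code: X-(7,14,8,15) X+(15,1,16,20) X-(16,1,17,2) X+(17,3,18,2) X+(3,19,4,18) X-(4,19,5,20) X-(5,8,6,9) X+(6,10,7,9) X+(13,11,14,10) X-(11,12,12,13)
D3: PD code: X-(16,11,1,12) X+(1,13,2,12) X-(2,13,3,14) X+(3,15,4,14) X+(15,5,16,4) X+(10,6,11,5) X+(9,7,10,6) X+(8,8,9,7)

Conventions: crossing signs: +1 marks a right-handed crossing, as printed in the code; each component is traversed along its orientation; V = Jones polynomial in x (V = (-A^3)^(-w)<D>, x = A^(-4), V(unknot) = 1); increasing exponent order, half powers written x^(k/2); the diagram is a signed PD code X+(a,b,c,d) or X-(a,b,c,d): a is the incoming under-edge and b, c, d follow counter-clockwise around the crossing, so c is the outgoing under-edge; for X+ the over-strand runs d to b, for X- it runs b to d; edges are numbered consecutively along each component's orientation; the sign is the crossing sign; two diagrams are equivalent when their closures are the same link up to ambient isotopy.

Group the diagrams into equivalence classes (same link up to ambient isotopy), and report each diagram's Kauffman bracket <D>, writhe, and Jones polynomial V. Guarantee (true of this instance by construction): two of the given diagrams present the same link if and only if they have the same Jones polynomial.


grouping into links: {D1, D2, D3}
V(D1) = 1  (w 0, c 10, <D> = 1)
V(D2) = 1  (w 0, c 10, <D> = 1)
D3 (bracket A^12; 8 crossings at w = +4): V = 1
why: all 3 diagrams share one V(x), hence one class


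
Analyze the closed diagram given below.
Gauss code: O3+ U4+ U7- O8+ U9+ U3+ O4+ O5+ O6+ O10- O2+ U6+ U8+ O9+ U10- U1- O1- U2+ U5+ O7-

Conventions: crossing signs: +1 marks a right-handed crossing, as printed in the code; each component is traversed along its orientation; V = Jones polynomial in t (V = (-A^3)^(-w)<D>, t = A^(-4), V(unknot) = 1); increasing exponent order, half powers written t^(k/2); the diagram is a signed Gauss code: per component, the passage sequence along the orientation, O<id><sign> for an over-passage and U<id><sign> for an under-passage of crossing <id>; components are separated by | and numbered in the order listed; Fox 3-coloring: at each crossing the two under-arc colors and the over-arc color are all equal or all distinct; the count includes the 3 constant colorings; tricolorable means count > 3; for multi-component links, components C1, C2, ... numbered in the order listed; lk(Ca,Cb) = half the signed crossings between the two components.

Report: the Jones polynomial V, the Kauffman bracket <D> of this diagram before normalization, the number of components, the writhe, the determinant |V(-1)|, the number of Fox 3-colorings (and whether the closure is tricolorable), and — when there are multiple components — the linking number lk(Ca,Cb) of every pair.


V = t - t^2 + 2t^3 - t^4 + t^5 - t^6
<D> = -A^-12 + A^-8 - A^-4 + 2 - A^4 + A^8 (w = +4)
1 component over 10 crossings, w = +4
3 Fox colorings among 3^10, |V(-1)| = 7: not tricolorable
why: w = +4 (over 10 crossings) is diagram-only; (-A^3)^(-4) removes it from V


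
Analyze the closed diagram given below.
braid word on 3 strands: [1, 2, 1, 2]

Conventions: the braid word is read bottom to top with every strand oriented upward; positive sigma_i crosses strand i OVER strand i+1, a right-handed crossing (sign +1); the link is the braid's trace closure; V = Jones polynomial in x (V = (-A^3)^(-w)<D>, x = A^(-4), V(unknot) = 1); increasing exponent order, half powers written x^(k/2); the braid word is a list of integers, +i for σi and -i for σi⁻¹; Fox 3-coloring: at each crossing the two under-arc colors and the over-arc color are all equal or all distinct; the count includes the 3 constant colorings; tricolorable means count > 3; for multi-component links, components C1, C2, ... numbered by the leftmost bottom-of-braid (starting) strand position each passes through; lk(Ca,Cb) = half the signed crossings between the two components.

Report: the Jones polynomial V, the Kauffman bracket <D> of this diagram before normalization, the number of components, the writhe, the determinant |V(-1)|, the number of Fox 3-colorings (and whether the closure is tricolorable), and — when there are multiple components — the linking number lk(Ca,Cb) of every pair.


V(x) = x + x^3 - x^4
bracket: -A^-4 + 1 + A^8, w = +4
1 component, writhe +4, over 4 crossings
det 3, colorings 9 of 3^4 — tricolorable
observation: the span of V is 3, forcing >= 3 crossings in any diagram


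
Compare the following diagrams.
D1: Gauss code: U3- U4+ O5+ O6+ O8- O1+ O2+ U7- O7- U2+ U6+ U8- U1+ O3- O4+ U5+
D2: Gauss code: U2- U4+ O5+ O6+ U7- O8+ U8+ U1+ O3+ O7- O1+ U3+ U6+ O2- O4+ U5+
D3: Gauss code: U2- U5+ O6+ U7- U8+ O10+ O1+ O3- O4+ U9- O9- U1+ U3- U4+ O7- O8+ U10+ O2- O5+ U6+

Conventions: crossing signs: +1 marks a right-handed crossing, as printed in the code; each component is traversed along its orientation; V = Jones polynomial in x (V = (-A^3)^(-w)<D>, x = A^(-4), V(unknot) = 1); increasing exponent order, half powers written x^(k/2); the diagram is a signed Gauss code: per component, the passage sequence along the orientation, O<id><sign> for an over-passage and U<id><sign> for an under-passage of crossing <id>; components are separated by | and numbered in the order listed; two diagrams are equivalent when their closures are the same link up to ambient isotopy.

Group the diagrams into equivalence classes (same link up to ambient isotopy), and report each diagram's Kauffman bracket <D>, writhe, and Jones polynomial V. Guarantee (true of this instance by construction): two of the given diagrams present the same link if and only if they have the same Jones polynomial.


grouping into links: {D1, D2, D3}
V(D1) = 1  (w +2, c 8, <D> = A^6)
V(D2) = 1  [8 crossings, <D> = A^12, w = +4]
D3 (bracket A^6; 10 crossings at w = +2): V = 1
why: all 3 diagrams share one V(x), hence one class


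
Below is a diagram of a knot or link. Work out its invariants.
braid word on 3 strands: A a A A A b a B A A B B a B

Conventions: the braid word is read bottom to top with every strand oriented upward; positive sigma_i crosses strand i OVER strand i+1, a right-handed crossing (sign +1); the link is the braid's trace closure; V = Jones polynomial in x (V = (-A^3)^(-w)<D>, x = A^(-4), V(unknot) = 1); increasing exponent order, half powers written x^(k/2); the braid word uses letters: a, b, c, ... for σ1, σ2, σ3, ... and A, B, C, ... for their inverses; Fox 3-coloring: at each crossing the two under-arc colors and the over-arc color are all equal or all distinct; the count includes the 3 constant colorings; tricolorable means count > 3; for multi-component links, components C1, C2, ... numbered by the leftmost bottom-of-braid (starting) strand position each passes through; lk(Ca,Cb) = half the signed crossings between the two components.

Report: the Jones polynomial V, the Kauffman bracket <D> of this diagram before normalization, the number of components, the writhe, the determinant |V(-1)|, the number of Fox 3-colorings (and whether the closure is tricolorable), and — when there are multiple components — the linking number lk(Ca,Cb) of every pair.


V(x) = x^-10 - 2x^-9 + 4x^-8 - 5x^-7 + 6x^-6 - 5x^-5 + 5x^-4 - 2x^-3 + 2x^-2
bracket: 2A^-10 - 2A^-6 + 5A^-2 - 5A^2 + 6A^6 - 5A^10 + 4A^14 - 2A^18 + A^22, w = -6
3 components, writhe -6, over 14 crossings
lk(C1,C2) = -3
linking number lk(C1,C3) = 0
lk(C2,C3): 0
det 32, colorings 3 of 3^14 — not tricolorable
observation: the 3 component pairs carry total linking -3


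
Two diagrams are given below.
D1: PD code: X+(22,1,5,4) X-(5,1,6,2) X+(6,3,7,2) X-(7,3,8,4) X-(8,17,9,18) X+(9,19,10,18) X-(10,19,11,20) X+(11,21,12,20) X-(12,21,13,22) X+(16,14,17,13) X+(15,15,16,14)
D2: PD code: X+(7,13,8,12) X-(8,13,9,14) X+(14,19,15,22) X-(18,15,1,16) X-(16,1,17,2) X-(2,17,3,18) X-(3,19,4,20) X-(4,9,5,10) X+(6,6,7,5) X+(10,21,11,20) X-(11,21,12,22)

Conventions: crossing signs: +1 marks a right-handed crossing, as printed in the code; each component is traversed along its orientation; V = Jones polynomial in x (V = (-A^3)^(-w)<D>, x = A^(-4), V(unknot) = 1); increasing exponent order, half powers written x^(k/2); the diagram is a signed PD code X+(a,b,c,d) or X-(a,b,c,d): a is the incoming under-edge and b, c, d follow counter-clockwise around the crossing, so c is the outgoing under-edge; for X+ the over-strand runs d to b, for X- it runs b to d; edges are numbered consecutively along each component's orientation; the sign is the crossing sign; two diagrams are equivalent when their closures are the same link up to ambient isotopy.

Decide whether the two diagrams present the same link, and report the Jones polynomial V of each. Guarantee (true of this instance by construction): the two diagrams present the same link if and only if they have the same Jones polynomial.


equivalent: no
V(D1) = -x^(-1/2) - x^(1/2)  (w +1, c 11, <D> = A + A^5)
V(D2) = x^(-9/2) - x^(-5/2) - x^(-3/2) - x^(-1/2)  [11 crossings, <D> = A^-7 + A^-3 + A - A^9, w = -3]
key observation: V(x) takes 2 values over 2 diagrams, fixing the grouping


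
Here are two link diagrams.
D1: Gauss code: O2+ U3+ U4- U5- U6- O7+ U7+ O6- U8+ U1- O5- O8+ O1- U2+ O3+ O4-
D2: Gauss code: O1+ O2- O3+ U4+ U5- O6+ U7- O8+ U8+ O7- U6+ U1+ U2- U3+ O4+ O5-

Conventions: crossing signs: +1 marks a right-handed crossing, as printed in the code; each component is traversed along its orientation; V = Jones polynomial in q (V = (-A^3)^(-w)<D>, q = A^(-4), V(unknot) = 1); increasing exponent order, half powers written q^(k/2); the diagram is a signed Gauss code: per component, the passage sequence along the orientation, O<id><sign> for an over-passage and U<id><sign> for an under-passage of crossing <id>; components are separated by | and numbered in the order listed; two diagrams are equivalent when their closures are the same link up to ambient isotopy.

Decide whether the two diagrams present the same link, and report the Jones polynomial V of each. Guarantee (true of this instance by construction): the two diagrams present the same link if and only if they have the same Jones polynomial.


equivalent: yes
V(D1) = 1  (w 0, c 8, <D> = 1)
D2 (bracket A^6; 8 crossings at w = +2): V = 1
why: all 2 diagrams share one V(q), hence one class


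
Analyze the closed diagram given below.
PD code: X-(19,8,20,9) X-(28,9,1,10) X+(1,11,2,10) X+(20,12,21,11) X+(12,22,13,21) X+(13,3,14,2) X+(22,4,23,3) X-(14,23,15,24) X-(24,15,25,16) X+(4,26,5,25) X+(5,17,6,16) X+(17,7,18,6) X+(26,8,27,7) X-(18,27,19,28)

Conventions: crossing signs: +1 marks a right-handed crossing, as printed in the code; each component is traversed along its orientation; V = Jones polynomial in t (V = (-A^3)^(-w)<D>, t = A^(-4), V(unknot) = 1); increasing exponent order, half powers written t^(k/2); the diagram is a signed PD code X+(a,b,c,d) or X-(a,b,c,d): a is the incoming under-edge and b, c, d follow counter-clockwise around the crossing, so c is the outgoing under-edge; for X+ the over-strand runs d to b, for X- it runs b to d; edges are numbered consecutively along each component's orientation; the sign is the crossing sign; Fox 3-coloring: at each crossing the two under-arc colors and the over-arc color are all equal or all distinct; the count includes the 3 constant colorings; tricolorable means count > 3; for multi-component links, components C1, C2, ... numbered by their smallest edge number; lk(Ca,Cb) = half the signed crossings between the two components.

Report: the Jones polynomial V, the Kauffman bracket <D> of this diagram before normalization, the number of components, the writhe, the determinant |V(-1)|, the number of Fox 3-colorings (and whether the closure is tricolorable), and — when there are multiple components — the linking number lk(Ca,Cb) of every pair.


Jones polynomial: V(t) = t - t^2 + 2t^3 - t^4 + t^5 - t^6
<D> = -A^-12 + A^-8 - A^-4 + 2 - A^4 + A^8; writhe +4
components 1, writhe +4 (14 crossings)
3-colorings: 3 of 3^14, det 7 — not tricolorable
note: the span of V is 5, forcing >= 5 crossings in any diagram


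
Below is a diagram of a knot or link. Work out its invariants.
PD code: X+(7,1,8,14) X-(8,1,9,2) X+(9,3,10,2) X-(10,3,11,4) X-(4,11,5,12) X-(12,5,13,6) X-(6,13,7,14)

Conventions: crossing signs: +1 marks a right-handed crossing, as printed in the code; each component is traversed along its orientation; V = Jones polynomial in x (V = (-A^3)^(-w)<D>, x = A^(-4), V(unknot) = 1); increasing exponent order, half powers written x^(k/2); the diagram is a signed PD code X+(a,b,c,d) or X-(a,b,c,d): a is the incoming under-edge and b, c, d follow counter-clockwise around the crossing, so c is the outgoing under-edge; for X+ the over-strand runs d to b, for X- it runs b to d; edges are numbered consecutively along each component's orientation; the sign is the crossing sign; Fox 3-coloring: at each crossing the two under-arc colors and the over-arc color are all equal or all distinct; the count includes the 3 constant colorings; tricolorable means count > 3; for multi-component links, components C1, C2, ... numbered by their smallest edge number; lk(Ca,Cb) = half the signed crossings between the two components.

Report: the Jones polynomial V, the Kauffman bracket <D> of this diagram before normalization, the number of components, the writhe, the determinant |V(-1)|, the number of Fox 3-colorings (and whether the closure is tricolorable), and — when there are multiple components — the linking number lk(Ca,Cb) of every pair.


V(x) = -x^-4 + x^-3 + x^-1
bracket: -A^-5 - A^3 + A^7, w = -3
1 component, writhe -3, over 7 crossings
det 3, colorings 9 of 3^7 — tricolorable
observation: |V(-1)| = 3: so tricolorable, since 3 divides 3


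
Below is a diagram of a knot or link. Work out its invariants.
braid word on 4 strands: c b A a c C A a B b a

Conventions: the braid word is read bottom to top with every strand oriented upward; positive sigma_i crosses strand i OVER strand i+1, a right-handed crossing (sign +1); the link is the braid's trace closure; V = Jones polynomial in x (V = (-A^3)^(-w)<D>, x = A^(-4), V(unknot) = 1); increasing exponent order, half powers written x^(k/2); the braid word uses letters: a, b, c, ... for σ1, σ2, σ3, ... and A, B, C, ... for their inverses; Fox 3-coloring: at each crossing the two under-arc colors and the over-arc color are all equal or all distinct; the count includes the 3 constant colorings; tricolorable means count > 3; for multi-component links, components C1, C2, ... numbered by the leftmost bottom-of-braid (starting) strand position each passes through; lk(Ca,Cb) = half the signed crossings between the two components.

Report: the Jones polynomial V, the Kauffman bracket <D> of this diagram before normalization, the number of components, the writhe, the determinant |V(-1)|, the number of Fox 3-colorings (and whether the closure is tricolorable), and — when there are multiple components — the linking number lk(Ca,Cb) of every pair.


Jones polynomial: V(x) = 1
<D> = -A^9; writhe +3
components 1, writhe +3 (11 crossings)
3-colorings: 3 of 3^11, det 1 — not tricolorable
note: det 1 = |V(-1)|; not divisible by 3, so not tricolorable


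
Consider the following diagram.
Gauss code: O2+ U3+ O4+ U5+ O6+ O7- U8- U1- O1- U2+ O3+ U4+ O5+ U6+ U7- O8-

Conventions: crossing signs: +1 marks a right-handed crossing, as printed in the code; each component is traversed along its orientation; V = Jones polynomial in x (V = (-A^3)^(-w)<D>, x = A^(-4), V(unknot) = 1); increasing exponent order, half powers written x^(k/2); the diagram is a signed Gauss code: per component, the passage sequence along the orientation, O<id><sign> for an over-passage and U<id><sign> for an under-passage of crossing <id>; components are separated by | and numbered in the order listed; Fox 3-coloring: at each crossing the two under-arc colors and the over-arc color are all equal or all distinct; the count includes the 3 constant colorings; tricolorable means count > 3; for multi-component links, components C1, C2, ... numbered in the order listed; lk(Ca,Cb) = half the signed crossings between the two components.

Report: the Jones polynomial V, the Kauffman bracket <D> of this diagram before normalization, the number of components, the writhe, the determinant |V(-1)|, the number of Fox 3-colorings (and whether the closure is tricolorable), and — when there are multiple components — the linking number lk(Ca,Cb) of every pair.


Jones polynomial: V(x) = x + x^3 - x^4
<D> = -A^-10 + A^-6 + A^2; writhe +2
components 1, writhe +2 (8 crossings)
3-colorings: 9 of 3^8, det 3 — tricolorable
note: |V(-1)| = 3: so tricolorable, since 3 divides 3


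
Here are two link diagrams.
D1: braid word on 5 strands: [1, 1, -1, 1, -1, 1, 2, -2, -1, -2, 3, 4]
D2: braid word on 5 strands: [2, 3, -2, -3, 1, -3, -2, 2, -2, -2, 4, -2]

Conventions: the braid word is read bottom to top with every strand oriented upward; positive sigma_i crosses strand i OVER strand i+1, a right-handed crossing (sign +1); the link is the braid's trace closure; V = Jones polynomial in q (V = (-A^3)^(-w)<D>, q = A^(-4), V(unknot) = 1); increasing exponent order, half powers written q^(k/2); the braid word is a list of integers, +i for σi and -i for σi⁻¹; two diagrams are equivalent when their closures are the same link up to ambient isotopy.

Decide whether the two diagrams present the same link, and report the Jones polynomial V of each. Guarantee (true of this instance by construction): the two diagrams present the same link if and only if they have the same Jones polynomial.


equivalent: no
D1 (bracket A^6; 12 crossings at w = +2): V = 1
V(D2) = -q^-6 + q^-5 - q^-4 + 2q^-3 - q^-2 + q^-1  (w -2, c 12, <D> = A^-2 - A^2 + 2A^6 - A^10 + A^14 - A^18)
key observation: 2 values of V(q) split the 2 diagrams


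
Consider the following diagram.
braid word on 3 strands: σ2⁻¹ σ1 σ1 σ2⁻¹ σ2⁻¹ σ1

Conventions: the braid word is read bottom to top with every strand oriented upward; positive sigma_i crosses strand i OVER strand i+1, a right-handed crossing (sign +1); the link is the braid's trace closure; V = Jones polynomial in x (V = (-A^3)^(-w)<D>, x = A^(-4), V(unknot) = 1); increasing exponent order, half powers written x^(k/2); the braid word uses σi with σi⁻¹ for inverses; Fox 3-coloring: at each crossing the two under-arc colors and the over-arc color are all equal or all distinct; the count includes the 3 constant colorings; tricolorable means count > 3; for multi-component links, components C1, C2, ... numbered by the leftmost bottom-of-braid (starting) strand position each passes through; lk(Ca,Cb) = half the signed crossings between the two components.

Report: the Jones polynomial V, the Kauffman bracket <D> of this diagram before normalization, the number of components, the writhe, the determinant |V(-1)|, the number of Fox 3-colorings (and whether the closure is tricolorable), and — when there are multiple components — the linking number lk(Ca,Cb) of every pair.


V = -x^-3 + 2x^-2 - 2x^-1 + 3 - 2x + 2x^2 - x^3
<D> = -A^-12 + 2A^-8 - 2A^-4 + 3 - 2A^4 + 2A^8 - A^12 (w = 0)
1 component over 6 crossings, w = 0
3 Fox colorings among 3^6, |V(-1)| = 13: not tricolorable
why: palindromic: swapping x for 1/x fixes V


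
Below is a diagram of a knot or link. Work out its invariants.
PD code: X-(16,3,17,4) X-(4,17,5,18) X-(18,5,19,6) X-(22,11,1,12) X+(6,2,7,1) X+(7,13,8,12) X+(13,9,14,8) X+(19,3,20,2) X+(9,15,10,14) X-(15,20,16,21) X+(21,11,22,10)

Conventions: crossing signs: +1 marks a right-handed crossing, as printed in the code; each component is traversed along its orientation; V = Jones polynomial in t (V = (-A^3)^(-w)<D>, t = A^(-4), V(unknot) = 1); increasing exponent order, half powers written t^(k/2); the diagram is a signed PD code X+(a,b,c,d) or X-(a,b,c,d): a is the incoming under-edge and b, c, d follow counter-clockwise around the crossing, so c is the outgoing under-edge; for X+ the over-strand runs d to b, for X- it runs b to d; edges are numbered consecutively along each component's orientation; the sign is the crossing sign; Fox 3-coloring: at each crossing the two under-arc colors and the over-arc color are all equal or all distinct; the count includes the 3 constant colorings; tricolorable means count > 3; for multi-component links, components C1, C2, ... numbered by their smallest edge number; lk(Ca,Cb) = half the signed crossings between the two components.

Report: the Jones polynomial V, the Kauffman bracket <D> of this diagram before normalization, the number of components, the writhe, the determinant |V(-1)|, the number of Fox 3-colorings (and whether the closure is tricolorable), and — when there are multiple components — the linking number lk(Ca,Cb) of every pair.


Jones polynomial: V(t) = -t^-3 + t^-2 - t^-1 + 3 - t + t^2 - t^3
<D> = A^-9 - A^-5 + A^-1 - 3A^3 + A^7 - A^11 + A^15; writhe +1
components 1, writhe +1 (11 crossings)
3-colorings: 27 of 3^11, det 9 — tricolorable
note: palindromic: swapping t for 1/t fixes V


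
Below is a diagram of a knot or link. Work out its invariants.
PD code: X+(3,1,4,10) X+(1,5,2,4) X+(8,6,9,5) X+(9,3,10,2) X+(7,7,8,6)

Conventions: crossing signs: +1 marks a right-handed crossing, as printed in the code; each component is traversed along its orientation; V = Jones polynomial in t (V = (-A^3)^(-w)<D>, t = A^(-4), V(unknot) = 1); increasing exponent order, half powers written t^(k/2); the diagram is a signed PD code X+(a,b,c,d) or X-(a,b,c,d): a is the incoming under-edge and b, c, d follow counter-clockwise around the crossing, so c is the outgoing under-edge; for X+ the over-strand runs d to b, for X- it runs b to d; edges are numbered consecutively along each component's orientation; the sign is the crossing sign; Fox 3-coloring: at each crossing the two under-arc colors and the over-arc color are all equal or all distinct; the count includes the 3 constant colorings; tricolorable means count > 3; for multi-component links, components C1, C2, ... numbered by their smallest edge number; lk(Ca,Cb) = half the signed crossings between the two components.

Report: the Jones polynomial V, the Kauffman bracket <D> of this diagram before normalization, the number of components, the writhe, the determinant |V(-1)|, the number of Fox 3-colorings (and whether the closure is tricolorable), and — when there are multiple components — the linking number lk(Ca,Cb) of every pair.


Jones polynomial: V(t) = t + t^3 - t^4
<D> = A^-1 - A^3 - A^11; writhe +5
components 1, writhe +5 (5 crossings)
3-colorings: 9 of 3^5, det 3 — tricolorable
note: the span of V is 3, forcing >= 3 crossings in any diagram


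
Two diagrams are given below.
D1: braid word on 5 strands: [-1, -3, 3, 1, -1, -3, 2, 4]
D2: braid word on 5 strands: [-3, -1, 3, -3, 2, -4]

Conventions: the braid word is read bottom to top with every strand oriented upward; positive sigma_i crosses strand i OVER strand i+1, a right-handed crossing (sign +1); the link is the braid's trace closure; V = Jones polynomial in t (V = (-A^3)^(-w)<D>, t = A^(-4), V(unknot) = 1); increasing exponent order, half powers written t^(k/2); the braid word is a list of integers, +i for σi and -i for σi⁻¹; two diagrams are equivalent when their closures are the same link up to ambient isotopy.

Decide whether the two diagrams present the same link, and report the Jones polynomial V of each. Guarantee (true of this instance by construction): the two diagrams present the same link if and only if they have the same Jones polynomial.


same link: yes
V(D1) = 1  [8 crossings, <D> = 1, w = 0]
V(D2) = 1  (w -2, c 6, <D> = A^-6)
note: Markov moves rewrite D1 (8 crossings) into D2 (6)


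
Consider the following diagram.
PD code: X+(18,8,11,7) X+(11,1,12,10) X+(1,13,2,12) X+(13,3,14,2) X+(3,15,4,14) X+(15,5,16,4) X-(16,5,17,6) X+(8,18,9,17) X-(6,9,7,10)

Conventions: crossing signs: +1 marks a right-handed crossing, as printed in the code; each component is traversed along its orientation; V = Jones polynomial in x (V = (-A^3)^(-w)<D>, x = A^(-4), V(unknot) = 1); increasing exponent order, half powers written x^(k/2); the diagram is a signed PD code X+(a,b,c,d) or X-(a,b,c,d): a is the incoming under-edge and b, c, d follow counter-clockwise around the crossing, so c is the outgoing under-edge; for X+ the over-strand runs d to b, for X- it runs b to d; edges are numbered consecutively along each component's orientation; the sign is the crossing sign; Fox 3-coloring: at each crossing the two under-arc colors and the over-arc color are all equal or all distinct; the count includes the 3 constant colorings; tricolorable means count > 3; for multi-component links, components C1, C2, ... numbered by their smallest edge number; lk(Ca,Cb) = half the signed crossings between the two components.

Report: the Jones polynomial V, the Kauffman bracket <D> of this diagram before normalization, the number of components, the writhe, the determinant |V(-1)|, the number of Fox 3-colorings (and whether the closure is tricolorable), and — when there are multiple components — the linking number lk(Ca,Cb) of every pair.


V = -x^(3/2) + x^(5/2) - 2x^(7/2) + 2x^(9/2) - 2x^(11/2) + x^(13/2) - x^(15/2)
<D> = A^-15 - A^-11 + 2A^-7 - 2A^-3 + 2A - A^5 + A^9 (w = +5)
2 components over 9 crossings, w = +5
lk(C1,C2): +3
3 Fox colorings among 3^9, |V(-1)| = 10: not tricolorable
why: |V(-1)| = 10: so not tricolorable, since 3 does not divide 10


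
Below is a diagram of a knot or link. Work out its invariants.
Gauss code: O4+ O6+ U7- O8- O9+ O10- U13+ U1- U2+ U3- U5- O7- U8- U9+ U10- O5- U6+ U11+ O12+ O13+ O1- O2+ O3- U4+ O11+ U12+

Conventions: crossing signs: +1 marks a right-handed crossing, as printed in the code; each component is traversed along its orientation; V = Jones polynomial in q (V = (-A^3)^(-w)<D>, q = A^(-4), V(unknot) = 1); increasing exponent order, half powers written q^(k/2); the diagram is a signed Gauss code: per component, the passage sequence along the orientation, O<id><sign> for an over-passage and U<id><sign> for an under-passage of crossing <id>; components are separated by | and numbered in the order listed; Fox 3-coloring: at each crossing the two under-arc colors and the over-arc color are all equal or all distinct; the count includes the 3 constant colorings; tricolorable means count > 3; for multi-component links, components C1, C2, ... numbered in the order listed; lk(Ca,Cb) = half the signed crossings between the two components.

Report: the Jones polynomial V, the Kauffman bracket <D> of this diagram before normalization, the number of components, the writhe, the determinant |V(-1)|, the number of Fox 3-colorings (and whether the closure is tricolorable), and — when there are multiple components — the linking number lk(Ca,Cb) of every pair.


V(q) = -q^-3 + q^-2 - q^-1 + 3 - q + q^2 - q^3
bracket: A^-9 - A^-5 + A^-1 - 3A^3 + A^7 - A^11 + A^15, w = +1
1 component, writhe +1, over 13 crossings
det 9, colorings 27 of 3^13 — tricolorable
observation: V is palindromic (span 6, det 9): q -> 1/q fixes it; necessary, not sufficient, for amphichirality


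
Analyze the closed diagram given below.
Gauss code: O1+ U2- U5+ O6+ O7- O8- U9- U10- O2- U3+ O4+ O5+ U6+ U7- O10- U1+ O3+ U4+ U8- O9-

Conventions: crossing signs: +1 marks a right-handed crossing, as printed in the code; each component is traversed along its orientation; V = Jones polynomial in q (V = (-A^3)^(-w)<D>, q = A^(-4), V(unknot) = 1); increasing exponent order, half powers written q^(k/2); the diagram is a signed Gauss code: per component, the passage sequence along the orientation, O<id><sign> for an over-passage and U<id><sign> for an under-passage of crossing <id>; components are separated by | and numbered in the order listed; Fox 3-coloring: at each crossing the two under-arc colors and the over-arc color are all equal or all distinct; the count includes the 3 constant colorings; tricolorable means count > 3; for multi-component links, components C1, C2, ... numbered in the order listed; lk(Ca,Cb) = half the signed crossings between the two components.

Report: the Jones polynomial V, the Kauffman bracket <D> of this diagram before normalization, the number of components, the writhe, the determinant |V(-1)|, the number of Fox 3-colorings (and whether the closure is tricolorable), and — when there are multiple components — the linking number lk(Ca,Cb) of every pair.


V(q) = -q^-3 + 2q^-2 - 2q^-1 + 3 - 2q + 2q^2 - q^3
bracket: -A^-12 + 2A^-8 - 2A^-4 + 3 - 2A^4 + 2A^8 - A^12, w = 0
1 component, writhe 0, over 10 crossings
det 13, colorings 3 of 3^10 — not tricolorable
observation: w = 0 shifts under R1 moves; the (-A^3)^(0) factor cancels that in V


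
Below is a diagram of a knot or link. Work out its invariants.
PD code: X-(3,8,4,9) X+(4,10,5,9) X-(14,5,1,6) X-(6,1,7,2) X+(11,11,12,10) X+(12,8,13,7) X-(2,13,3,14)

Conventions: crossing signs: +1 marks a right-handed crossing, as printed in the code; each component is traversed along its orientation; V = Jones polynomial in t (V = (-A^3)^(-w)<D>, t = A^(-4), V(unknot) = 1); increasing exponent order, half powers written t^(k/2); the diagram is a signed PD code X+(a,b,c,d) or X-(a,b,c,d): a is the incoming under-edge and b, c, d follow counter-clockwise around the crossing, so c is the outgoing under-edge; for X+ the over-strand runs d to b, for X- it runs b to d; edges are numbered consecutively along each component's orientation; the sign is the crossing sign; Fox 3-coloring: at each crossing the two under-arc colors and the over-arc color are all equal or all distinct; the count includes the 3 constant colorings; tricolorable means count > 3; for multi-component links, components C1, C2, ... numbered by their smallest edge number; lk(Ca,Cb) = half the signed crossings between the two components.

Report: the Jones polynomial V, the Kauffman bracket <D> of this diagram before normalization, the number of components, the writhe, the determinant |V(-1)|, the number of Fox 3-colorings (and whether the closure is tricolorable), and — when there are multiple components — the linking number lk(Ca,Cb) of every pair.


V = -t^-4 + t^-3 + t^-1
<D> = -A - A^9 + A^13 (w = -1)
1 component over 7 crossings, w = -1
9 Fox colorings among 3^7, |V(-1)| = 3: tricolorable
why: V spans 3 powers of t: at least 3 crossings in any diagram
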